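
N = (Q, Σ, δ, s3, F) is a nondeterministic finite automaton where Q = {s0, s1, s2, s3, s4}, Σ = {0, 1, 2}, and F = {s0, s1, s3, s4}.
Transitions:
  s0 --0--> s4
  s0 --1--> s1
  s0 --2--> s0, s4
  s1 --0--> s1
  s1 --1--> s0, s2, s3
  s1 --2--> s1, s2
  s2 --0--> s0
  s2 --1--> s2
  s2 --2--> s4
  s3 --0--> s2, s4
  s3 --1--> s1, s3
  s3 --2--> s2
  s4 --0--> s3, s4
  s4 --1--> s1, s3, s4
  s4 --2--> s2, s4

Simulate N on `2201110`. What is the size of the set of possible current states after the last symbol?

Start: {s3}
read 2: {s2}
read 2: {s4}
read 0: {s3, s4}
read 1: {s1, s3, s4}
read 1: {s0, s1, s2, s3, s4}
read 1: {s0, s1, s2, s3, s4}
read 0: {s0, s1, s2, s3, s4}
Final reachable set {s0, s1, s2, s3, s4} has 5 states.

5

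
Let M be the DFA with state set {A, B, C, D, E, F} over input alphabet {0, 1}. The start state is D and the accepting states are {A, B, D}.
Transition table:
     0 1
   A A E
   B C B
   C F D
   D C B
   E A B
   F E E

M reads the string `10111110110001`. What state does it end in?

D --1--> B
B --0--> C
C --1--> D
D --1--> B
B --1--> B
B --1--> B
B --1--> B
B --0--> C
C --1--> D
D --1--> B
B --0--> C
C --0--> F
F --0--> E
E --1--> B

B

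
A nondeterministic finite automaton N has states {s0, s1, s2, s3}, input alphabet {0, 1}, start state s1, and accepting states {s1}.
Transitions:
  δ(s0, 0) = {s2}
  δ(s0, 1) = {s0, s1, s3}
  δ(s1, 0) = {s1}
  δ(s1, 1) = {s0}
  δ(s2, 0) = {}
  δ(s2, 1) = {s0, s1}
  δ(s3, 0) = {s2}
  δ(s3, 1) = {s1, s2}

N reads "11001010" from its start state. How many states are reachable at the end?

Start: {s1}
read 1: {s0}
read 1: {s0, s1, s3}
read 0: {s1, s2}
read 0: {s1}
read 1: {s0}
read 0: {s2}
read 1: {s0, s1}
read 0: {s1, s2}
Final reachable set {s1, s2} has 2 states.

2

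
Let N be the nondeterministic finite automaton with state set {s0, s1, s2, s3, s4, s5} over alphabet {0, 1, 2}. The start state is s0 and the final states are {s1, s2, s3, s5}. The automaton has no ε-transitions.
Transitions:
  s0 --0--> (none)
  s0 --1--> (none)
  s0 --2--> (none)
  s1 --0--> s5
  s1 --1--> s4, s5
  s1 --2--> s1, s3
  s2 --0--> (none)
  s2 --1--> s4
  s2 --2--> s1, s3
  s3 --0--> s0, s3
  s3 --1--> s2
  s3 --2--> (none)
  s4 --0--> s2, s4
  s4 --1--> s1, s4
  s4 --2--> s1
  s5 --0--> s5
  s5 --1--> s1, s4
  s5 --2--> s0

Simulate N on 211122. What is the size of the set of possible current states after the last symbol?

0

Start: {s0}
read 2: {}
The reachable set is empty and stays empty for the remaining 5 symbols.
Final reachable set {} has 0 states.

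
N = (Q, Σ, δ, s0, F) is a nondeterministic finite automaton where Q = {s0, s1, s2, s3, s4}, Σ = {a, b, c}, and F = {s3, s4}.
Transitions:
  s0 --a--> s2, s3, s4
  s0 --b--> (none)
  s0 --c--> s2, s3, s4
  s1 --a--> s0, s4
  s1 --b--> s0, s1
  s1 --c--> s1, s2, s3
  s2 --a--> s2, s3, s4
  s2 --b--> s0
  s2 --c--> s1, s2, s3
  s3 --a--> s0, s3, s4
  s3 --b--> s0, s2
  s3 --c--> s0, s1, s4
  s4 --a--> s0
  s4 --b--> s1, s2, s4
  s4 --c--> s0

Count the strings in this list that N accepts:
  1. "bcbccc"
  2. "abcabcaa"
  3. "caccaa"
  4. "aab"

"bcbccc": rejected
"abcabcaa": accepted
"caccaa": accepted
"aab": accepted

3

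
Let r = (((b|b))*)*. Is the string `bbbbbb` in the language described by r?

Split into 6 pieces b · b · b · b · b · b; each matches ((b|b))*.

yes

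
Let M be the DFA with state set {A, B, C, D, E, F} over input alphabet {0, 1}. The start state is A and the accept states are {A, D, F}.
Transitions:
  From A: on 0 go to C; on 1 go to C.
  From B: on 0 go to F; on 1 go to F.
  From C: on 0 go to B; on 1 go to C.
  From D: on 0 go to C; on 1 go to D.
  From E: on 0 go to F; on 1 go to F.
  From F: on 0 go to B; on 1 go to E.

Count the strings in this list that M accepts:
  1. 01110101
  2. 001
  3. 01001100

01110101: accepted
001: accepted
01001100: accepted

3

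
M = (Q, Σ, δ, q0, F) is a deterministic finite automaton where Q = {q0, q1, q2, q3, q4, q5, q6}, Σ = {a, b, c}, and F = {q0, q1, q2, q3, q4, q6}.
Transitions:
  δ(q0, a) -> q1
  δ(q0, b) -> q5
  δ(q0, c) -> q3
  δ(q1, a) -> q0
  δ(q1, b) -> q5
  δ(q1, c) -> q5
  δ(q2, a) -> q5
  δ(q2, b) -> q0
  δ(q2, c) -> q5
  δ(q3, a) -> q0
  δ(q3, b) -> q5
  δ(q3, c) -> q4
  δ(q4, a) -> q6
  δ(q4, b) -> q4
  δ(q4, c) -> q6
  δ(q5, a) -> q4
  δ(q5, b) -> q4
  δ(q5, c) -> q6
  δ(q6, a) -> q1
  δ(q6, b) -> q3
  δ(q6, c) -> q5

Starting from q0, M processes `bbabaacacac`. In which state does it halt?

q0 --b--> q5
q5 --b--> q4
q4 --a--> q6
q6 --b--> q3
q3 --a--> q0
q0 --a--> q1
q1 --c--> q5
q5 --a--> q4
q4 --c--> q6
q6 --a--> q1
q1 --c--> q5

q5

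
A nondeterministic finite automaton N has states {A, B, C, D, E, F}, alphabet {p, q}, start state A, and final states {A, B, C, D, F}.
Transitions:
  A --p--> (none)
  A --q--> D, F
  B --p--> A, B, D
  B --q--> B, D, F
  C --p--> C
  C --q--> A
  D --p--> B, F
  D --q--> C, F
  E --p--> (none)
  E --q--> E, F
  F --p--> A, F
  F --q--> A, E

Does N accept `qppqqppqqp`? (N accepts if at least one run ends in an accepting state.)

Start: {A}
read q: {D, F}
read p: {A, B, F}
read p: {A, B, D, F}
read q: {A, B, C, D, E, F}
read q: {A, B, C, D, E, F}
read p: {A, B, C, D, F}
read p: {A, B, C, D, F}
read q: {A, B, C, D, E, F}
read q: {A, B, C, D, E, F}
read p: {A, B, C, D, F}
Reachable ∩ accepting = {A, B, C, D, F} — nonempty.

accepted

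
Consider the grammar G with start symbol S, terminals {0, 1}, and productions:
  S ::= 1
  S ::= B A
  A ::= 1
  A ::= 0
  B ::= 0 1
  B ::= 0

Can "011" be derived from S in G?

S ⇒ BA ⇒ 01A ⇒ 011

yes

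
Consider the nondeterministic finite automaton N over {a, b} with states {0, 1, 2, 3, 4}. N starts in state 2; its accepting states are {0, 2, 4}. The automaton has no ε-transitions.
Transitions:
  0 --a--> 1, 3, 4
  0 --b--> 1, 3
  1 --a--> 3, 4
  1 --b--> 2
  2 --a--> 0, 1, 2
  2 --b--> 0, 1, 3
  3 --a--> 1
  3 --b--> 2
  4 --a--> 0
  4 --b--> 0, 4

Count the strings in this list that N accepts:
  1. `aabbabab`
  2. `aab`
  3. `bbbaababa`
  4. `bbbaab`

4

`aabbabab`: accepted
`aab`: accepted
`bbbaababa`: accepted
`bbbaab`: accepted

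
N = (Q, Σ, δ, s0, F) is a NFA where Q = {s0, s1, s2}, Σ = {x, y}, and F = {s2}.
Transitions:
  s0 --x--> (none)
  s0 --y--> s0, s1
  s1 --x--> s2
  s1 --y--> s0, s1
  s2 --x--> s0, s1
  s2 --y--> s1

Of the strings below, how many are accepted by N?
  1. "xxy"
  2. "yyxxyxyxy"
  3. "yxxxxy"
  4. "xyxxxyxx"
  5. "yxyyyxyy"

"xxy": rejected
"yyxxyxyxy": rejected
"yxxxxy": rejected
"xyxxxyxx": rejected
"yxyyyxyy": rejected

0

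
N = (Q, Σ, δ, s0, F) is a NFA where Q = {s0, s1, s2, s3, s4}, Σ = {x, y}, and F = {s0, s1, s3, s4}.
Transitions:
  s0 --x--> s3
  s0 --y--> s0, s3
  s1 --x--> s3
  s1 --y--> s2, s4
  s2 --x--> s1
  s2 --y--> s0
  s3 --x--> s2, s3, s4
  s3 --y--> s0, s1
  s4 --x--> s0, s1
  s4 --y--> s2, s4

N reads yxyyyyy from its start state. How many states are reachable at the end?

5

Start: {s0}
read y: {s0, s3}
read x: {s2, s3, s4}
read y: {s0, s1, s2, s4}
read y: {s0, s2, s3, s4}
read y: {s0, s1, s2, s3, s4}
read y: {s0, s1, s2, s3, s4}
read y: {s0, s1, s2, s3, s4}
Final reachable set {s0, s1, s2, s3, s4} has 5 states.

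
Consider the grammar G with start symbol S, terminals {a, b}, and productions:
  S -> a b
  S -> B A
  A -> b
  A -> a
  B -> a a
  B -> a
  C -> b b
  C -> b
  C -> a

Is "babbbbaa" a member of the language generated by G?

no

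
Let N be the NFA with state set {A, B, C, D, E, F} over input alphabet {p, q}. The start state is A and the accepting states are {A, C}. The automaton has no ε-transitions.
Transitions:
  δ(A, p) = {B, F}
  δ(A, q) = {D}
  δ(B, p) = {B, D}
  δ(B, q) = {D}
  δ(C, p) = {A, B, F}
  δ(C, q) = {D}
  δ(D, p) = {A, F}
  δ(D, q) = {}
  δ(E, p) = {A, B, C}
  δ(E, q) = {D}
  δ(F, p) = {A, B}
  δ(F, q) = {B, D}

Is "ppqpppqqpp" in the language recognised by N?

accepted

Start: {A}
read p: {B, F}
read p: {A, B, D}
read q: {D}
read p: {A, F}
read p: {A, B, F}
read p: {A, B, D, F}
read q: {B, D}
read q: {D}
read p: {A, F}
read p: {A, B, F}
Reachable ∩ accepting = {A} — nonempty.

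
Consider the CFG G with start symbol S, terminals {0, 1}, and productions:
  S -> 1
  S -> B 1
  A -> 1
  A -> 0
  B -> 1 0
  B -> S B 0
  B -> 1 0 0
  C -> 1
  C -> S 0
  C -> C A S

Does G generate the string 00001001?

no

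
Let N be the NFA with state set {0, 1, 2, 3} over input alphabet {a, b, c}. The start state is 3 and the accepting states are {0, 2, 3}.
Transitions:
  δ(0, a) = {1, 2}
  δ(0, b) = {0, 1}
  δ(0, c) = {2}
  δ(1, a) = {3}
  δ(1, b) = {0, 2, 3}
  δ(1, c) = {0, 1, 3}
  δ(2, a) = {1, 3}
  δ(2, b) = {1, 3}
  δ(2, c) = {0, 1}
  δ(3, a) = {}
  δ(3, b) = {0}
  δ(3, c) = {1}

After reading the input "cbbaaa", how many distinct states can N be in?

Start: {3}
read c: {1}
read b: {0, 2, 3}
read b: {0, 1, 3}
read a: {1, 2, 3}
read a: {1, 3}
read a: {3}
Final reachable set {3} has 1 state.

1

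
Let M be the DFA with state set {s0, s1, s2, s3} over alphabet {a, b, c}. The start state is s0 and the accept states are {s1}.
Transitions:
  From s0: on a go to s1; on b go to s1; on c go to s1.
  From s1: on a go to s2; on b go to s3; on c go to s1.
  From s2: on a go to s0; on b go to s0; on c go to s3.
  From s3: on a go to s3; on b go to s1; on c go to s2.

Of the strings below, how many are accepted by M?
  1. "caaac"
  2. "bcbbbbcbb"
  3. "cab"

2

"caaac": accepted
"bcbbbbcbb": accepted
"cab": rejected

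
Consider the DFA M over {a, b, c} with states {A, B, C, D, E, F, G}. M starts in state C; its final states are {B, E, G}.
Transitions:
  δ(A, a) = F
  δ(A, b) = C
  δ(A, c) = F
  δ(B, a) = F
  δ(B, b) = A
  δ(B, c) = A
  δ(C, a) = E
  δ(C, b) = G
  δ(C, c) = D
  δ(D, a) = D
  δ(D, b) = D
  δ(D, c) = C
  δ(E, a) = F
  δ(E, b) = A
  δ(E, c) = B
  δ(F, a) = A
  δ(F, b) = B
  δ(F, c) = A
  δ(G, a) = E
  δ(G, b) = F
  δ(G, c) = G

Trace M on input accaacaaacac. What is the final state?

C --a--> E
E --c--> B
B --c--> A
A --a--> F
F --a--> A
A --c--> F
F --a--> A
A --a--> F
F --a--> A
A --c--> F
F --a--> A
A --c--> F

F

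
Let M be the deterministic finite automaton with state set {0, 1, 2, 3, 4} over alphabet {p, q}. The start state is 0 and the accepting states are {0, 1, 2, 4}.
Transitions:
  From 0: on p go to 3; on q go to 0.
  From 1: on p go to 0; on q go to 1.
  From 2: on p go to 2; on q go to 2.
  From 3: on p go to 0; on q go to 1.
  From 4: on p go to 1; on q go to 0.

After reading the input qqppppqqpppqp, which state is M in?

0 --q--> 0
0 --q--> 0
0 --p--> 3
3 --p--> 0
0 --p--> 3
3 --p--> 0
0 --q--> 0
0 --q--> 0
0 --p--> 3
3 --p--> 0
0 --p--> 3
3 --q--> 1
1 --p--> 0

0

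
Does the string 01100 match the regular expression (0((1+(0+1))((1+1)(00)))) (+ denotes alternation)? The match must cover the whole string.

yes

Split as 0·1100: 0 matches 0 and ((1+(0+1))((1+1)(00))) matches 1100.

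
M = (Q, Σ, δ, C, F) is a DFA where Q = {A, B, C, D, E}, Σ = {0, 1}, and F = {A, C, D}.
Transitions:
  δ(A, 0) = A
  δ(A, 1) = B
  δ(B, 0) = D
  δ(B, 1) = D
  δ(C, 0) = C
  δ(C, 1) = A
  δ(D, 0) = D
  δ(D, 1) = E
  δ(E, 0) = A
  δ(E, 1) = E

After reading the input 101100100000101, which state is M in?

C --1--> A
A --0--> A
A --1--> B
B --1--> D
D --0--> D
D --0--> D
D --1--> E
E --0--> A
A --0--> A
A --0--> A
A --0--> A
A --0--> A
A --1--> B
B --0--> D
D --1--> E

E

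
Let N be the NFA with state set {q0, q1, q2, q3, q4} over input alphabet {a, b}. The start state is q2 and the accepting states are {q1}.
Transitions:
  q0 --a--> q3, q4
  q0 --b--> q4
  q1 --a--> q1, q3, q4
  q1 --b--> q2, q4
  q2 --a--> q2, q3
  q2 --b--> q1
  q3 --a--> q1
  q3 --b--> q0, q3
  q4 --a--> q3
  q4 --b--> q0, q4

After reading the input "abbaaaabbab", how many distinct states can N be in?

5

Start: {q2}
read a: {q2, q3}
read b: {q0, q1, q3}
read b: {q0, q2, q3, q4}
read a: {q1, q2, q3, q4}
read a: {q1, q2, q3, q4}
read a: {q1, q2, q3, q4}
read a: {q1, q2, q3, q4}
read b: {q0, q1, q2, q3, q4}
read b: {q0, q1, q2, q3, q4}
read a: {q1, q2, q3, q4}
read b: {q0, q1, q2, q3, q4}
Final reachable set {q0, q1, q2, q3, q4} has 5 states.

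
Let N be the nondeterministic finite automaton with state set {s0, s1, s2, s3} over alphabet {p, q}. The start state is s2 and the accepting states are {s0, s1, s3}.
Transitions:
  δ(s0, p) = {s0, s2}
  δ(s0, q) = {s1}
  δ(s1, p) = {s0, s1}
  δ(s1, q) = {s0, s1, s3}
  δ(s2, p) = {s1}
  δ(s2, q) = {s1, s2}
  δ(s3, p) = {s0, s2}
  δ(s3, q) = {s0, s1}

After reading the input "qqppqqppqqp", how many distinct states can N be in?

Start: {s2}
read q: {s1, s2}
read q: {s0, s1, s2, s3}
read p: {s0, s1, s2}
read p: {s0, s1, s2}
read q: {s0, s1, s2, s3}
read q: {s0, s1, s2, s3}
read p: {s0, s1, s2}
read p: {s0, s1, s2}
read q: {s0, s1, s2, s3}
read q: {s0, s1, s2, s3}
read p: {s0, s1, s2}
Final reachable set {s0, s1, s2} has 3 states.

3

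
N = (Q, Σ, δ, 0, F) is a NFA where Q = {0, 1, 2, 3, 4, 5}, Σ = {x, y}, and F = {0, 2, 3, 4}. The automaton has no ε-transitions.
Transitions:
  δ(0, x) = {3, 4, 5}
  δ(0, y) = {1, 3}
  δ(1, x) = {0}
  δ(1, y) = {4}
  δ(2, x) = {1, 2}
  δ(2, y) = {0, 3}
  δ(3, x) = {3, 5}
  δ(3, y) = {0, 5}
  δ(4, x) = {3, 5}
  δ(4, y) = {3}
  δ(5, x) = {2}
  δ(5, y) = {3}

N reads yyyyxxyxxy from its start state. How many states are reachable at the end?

Start: {0}
read y: {1, 3}
read y: {0, 4, 5}
read y: {1, 3}
read y: {0, 4, 5}
read x: {2, 3, 4, 5}
read x: {1, 2, 3, 5}
read y: {0, 3, 4, 5}
read x: {2, 3, 4, 5}
read x: {1, 2, 3, 5}
read y: {0, 3, 4, 5}
Final reachable set {0, 3, 4, 5} has 4 states.

4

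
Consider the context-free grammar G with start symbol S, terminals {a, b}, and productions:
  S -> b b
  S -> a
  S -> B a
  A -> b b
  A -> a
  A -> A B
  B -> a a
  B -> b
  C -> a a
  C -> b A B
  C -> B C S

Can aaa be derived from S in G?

S ⇒ Ba ⇒ aaa

yes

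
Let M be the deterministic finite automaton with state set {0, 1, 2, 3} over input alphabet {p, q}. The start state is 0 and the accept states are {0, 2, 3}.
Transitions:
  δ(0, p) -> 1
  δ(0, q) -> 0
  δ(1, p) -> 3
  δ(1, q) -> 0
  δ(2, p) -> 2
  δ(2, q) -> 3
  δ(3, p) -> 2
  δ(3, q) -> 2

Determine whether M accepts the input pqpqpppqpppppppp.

0 --p--> 1
1 --q--> 0
0 --p--> 1
1 --q--> 0
0 --p--> 1
1 --p--> 3
3 --p--> 2
2 --q--> 3
3 --p--> 2
2 --p--> 2
2 --p--> 2
2 --p--> 2
2 --p--> 2
2 --p--> 2
2 --p--> 2
2 --p--> 2
End in state 2, which is an accepting state.

accepted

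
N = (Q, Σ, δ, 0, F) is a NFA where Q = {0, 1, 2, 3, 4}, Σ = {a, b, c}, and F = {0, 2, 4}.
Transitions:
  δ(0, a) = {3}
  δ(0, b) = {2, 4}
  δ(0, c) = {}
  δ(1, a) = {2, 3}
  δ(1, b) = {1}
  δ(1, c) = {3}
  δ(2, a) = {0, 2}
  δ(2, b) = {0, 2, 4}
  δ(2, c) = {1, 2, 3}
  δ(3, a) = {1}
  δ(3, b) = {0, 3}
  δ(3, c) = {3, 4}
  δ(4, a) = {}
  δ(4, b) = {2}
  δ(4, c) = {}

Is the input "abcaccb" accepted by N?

Start: {0}
read a: {3}
read b: {0, 3}
read c: {3, 4}
read a: {1}
read c: {3}
read c: {3, 4}
read b: {0, 2, 3}
Reachable ∩ accepting = {0, 2} — nonempty.

accepted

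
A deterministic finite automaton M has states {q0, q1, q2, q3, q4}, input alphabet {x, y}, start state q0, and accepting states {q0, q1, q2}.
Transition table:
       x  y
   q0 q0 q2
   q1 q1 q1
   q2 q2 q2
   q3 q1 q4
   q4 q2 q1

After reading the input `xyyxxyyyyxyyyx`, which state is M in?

q2

q0 --x--> q0
q0 --y--> q2
q2 --y--> q2
q2 --x--> q2
q2 --x--> q2
q2 --y--> q2
q2 --y--> q2
q2 --y--> q2
q2 --y--> q2
q2 --x--> q2
q2 --y--> q2
q2 --y--> q2
q2 --y--> q2
q2 --x--> q2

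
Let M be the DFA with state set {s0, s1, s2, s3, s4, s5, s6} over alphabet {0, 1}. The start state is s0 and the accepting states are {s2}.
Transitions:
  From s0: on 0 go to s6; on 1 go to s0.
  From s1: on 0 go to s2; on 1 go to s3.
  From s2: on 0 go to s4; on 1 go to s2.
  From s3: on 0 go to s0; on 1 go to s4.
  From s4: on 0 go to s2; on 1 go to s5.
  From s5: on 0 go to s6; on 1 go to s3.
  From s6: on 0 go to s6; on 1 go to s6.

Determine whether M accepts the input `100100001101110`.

rejected

s0 --1--> s0
s0 --0--> s6
s6 --0--> s6
s6 --1--> s6
s6 --0--> s6
s6 --0--> s6
s6 --0--> s6
s6 --0--> s6
s6 --1--> s6
s6 --1--> s6
s6 --0--> s6
s6 --1--> s6
s6 --1--> s6
s6 --1--> s6
s6 --0--> s6
End in state s6, which is not an accepting state.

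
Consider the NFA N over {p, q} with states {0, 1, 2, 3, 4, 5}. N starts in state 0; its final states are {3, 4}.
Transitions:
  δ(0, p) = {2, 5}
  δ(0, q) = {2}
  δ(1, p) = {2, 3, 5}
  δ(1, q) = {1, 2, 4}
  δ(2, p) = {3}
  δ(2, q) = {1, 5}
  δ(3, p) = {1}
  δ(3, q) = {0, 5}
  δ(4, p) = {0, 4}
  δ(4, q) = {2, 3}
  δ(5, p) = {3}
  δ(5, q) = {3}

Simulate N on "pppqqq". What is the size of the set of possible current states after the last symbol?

6

Start: {0}
read p: {2, 5}
read p: {3}
read p: {1}
read q: {1, 2, 4}
read q: {1, 2, 3, 4, 5}
read q: {0, 1, 2, 3, 4, 5}
Final reachable set {0, 1, 2, 3, 4, 5} has 6 states.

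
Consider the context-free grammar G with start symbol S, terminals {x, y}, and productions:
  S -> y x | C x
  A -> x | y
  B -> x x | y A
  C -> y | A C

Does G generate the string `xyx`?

S ⇒ Cx ⇒ ACx ⇒ xCx ⇒ xyx

yes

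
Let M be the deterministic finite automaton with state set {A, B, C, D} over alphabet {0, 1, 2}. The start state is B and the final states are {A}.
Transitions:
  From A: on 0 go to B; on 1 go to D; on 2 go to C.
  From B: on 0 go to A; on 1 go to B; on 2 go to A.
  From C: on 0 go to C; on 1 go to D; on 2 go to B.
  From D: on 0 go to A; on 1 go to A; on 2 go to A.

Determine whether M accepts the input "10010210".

B --1--> B
B --0--> A
A --0--> B
B --1--> B
B --0--> A
A --2--> C
C --1--> D
D --0--> A
End in state A, which is an accepting state.

accepted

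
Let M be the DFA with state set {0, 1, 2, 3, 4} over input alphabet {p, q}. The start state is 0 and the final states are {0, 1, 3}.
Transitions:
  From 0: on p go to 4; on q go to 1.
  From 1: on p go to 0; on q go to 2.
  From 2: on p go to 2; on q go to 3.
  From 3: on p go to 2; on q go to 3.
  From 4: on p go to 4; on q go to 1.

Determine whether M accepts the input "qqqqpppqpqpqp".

rejected

0 --q--> 1
1 --q--> 2
2 --q--> 3
3 --q--> 3
3 --p--> 2
2 --p--> 2
2 --p--> 2
2 --q--> 3
3 --p--> 2
2 --q--> 3
3 --p--> 2
2 --q--> 3
3 --p--> 2
End in state 2, which is not an accepting state.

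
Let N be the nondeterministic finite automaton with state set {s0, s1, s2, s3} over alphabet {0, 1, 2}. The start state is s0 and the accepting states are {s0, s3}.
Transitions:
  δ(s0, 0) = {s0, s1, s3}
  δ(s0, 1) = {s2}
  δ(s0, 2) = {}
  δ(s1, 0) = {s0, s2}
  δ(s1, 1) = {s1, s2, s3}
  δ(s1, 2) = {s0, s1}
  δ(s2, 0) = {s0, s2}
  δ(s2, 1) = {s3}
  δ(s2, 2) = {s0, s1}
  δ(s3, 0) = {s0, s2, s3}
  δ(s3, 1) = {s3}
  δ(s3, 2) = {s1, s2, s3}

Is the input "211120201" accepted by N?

Start: {s0}
read 2: {}
The reachable set is empty and stays empty for the remaining 8 symbols.
Reachable ∩ accepting = {} — empty.

rejected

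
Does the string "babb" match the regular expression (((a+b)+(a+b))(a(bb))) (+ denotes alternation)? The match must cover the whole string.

Split as b·abb: ((a+b)+(a+b)) matches b and (a(bb)) matches abb.

yes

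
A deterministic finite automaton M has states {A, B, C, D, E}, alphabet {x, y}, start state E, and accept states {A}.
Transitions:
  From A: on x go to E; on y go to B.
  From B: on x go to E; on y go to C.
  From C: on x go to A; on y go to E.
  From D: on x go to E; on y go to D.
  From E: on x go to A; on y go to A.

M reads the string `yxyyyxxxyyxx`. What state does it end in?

E --y--> A
A --x--> E
E --y--> A
A --y--> B
B --y--> C
C --x--> A
A --x--> E
E --x--> A
A --y--> B
B --y--> C
C --x--> A
A --x--> E

E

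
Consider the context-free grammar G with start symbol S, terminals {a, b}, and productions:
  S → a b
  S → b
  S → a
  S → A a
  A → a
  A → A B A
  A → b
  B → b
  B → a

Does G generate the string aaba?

S ⇒ Aa ⇒ ABAa ⇒ aBAa ⇒ aaAa ⇒ aaba

yes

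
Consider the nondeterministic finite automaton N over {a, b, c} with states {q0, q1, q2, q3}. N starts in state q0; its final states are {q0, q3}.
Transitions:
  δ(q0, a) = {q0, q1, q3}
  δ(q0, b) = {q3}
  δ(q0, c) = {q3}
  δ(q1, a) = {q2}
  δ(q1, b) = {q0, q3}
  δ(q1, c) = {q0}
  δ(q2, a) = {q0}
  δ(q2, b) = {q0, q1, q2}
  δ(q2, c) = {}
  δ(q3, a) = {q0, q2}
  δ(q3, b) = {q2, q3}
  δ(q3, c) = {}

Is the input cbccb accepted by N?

Start: {q0}
read c: {q3}
read b: {q2, q3}
read c: {}
The reachable set is empty and stays empty for the remaining 2 symbols.
Reachable ∩ accepting = {} — empty.

rejected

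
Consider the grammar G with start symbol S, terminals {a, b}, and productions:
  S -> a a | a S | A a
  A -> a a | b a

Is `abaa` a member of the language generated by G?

S ⇒ aS ⇒ aAa ⇒ abaa

yes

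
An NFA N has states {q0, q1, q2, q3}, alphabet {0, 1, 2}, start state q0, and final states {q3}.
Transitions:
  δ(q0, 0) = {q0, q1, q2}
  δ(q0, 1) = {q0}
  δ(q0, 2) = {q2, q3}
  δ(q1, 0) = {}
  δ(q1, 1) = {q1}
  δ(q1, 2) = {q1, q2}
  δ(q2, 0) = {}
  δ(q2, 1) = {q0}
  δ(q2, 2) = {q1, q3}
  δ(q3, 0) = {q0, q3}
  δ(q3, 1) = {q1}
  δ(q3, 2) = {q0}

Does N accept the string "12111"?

rejected

Start: {q0}
read 1: {q0}
read 2: {q2, q3}
read 1: {q0, q1}
read 1: {q0, q1}
read 1: {q0, q1}
Reachable ∩ accepting = {} — empty.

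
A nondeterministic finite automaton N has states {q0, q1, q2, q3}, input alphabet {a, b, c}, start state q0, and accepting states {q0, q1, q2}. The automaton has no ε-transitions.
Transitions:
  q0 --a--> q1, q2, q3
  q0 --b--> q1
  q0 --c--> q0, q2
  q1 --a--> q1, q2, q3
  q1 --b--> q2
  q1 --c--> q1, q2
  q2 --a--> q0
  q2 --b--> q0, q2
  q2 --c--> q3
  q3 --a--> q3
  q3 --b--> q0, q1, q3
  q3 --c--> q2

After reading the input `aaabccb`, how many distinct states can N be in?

4

Start: {q0}
read a: {q1, q2, q3}
read a: {q0, q1, q2, q3}
read a: {q0, q1, q2, q3}
read b: {q0, q1, q2, q3}
read c: {q0, q1, q2, q3}
read c: {q0, q1, q2, q3}
read b: {q0, q1, q2, q3}
Final reachable set {q0, q1, q2, q3} has 4 states.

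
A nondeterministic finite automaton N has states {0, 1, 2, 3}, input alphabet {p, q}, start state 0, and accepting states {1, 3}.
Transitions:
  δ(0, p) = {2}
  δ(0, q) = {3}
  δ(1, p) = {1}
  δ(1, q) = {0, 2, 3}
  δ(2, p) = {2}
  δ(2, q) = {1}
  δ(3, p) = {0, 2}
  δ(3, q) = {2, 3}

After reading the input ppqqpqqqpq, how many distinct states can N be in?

Start: {0}
read p: {2}
read p: {2}
read q: {1}
read q: {0, 2, 3}
read p: {0, 2}
read q: {1, 3}
read q: {0, 2, 3}
read q: {1, 2, 3}
read p: {0, 1, 2}
read q: {0, 1, 2, 3}
Final reachable set {0, 1, 2, 3} has 4 states.

4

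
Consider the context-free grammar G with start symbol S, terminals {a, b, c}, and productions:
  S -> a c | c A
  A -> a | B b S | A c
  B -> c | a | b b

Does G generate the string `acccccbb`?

no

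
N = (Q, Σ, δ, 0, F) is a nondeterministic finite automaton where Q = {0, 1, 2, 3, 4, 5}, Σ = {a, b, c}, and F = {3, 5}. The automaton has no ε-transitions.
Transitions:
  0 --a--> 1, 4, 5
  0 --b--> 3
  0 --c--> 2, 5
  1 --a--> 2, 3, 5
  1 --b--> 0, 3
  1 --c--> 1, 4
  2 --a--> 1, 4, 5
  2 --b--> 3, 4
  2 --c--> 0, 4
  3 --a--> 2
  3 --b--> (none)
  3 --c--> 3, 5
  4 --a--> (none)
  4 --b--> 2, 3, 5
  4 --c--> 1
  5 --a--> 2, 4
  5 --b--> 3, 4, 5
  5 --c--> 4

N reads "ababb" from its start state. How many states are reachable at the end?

4

Start: {0}
read a: {1, 4, 5}
read b: {0, 2, 3, 4, 5}
read a: {1, 2, 4, 5}
read b: {0, 2, 3, 4, 5}
read b: {2, 3, 4, 5}
Final reachable set {2, 3, 4, 5} has 4 states.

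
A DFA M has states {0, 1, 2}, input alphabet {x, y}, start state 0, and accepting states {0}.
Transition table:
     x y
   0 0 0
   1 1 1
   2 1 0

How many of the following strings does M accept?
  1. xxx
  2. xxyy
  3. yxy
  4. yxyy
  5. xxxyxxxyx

5

xxx: accepted
xxyy: accepted
yxy: accepted
yxyy: accepted
xxxyxxxyx: accepted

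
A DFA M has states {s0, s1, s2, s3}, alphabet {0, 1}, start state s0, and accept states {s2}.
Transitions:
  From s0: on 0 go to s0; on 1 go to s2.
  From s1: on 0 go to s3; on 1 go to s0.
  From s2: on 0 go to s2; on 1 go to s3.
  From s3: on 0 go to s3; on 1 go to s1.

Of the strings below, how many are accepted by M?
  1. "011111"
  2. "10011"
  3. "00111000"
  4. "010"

"011111": accepted
"10011": rejected
"00111000": rejected
"010": accepted

2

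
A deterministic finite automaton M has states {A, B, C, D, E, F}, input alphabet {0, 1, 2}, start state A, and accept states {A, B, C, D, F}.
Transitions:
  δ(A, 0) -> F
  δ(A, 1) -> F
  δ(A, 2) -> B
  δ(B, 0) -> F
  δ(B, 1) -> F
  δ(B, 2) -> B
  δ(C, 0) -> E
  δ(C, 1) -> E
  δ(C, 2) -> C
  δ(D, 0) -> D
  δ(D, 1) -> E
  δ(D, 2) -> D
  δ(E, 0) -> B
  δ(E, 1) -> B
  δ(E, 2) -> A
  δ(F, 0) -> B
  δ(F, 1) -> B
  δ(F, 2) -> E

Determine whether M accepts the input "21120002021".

accepted

A --2--> B
B --1--> F
F --1--> B
B --2--> B
B --0--> F
F --0--> B
B --0--> F
F --2--> E
E --0--> B
B --2--> B
B --1--> F
End in state F, which is an accepting state.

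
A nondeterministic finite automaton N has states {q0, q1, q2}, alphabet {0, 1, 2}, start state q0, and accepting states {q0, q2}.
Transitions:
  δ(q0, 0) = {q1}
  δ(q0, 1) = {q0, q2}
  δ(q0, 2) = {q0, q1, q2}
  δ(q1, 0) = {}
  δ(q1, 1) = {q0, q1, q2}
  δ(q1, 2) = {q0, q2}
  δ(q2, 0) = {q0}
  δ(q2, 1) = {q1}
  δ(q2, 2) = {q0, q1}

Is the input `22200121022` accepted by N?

accepted

Start: {q0}
read 2: {q0, q1, q2}
read 2: {q0, q1, q2}
read 2: {q0, q1, q2}
read 0: {q0, q1}
read 0: {q1}
read 1: {q0, q1, q2}
read 2: {q0, q1, q2}
read 1: {q0, q1, q2}
read 0: {q0, q1}
read 2: {q0, q1, q2}
read 2: {q0, q1, q2}
Reachable ∩ accepting = {q0, q2} — nonempty.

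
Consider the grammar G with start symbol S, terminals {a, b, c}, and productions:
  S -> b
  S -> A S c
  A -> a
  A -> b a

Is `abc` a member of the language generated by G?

yes

S ⇒ ASc ⇒ aSc ⇒ abc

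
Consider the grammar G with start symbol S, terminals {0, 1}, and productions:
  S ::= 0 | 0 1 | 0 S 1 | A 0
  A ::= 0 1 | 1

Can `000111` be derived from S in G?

S ⇒ 0S1 ⇒ 00S11 ⇒ 000111

yes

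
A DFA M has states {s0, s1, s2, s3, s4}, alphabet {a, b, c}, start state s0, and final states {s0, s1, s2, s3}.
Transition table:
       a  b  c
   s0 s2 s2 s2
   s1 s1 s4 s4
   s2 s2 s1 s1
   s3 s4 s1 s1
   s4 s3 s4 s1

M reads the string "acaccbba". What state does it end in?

s0 --a--> s2
s2 --c--> s1
s1 --a--> s1
s1 --c--> s4
s4 --c--> s1
s1 --b--> s4
s4 --b--> s4
s4 --a--> s3

s3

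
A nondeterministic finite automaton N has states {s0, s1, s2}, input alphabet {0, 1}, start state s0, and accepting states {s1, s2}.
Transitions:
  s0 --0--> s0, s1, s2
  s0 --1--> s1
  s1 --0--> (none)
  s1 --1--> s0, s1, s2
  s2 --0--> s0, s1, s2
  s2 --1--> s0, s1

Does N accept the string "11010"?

accepted

Start: {s0}
read 1: {s1}
read 1: {s0, s1, s2}
read 0: {s0, s1, s2}
read 1: {s0, s1, s2}
read 0: {s0, s1, s2}
Reachable ∩ accepting = {s1, s2} — nonempty.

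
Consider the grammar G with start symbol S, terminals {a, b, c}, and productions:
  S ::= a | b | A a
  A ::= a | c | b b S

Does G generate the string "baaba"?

no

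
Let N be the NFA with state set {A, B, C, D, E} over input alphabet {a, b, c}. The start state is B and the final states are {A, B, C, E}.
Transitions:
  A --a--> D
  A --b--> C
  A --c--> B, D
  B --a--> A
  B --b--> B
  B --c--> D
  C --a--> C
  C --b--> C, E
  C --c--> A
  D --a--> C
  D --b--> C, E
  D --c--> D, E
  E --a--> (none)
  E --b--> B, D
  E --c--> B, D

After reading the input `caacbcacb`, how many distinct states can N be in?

4

Start: {B}
read c: {D}
read a: {C}
read a: {C}
read c: {A}
read b: {C}
read c: {A}
read a: {D}
read c: {D, E}
read b: {B, C, D, E}
Final reachable set {B, C, D, E} has 4 states.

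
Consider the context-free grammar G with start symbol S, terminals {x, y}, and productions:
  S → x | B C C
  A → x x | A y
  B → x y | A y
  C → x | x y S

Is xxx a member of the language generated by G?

no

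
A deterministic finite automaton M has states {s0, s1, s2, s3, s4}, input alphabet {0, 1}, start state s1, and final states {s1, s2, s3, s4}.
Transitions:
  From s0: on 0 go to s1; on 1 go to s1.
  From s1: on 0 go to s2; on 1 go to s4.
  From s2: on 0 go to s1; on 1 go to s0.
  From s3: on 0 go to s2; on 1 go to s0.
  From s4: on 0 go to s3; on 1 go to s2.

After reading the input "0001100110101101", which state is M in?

s1 --0--> s2
s2 --0--> s1
s1 --0--> s2
s2 --1--> s0
s0 --1--> s1
s1 --0--> s2
s2 --0--> s1
s1 --1--> s4
s4 --1--> s2
s2 --0--> s1
s1 --1--> s4
s4 --0--> s3
s3 --1--> s0
s0 --1--> s1
s1 --0--> s2
s2 --1--> s0

s0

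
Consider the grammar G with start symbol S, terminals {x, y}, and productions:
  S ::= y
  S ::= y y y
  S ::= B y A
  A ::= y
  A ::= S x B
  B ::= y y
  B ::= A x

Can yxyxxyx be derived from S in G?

no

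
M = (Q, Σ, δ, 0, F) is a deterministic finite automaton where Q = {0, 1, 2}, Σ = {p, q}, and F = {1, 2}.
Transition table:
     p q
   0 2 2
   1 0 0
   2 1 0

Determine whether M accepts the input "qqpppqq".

0 --q--> 2
2 --q--> 0
0 --p--> 2
2 --p--> 1
1 --p--> 0
0 --q--> 2
2 --q--> 0
End in state 0, which is not an accepting state.

rejected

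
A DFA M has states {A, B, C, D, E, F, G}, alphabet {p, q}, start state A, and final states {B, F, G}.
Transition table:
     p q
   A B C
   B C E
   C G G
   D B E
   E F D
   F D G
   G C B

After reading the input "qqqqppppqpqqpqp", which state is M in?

A --q--> C
C --q--> G
G --q--> B
B --q--> E
E --p--> F
F --p--> D
D --p--> B
B --p--> C
C --q--> G
G --p--> C
C --q--> G
G --q--> B
B --p--> C
C --q--> G
G --p--> C

C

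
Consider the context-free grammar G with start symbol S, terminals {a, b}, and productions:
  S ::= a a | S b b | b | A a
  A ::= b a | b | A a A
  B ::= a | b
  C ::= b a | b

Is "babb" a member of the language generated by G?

S ⇒ Sbb ⇒ Aabb ⇒ babb

yes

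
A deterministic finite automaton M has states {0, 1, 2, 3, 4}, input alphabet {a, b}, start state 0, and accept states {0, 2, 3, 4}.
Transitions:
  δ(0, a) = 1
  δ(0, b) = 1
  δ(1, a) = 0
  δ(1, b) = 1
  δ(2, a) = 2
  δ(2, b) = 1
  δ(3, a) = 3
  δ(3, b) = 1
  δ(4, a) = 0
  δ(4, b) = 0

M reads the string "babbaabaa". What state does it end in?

0 --b--> 1
1 --a--> 0
0 --b--> 1
1 --b--> 1
1 --a--> 0
0 --a--> 1
1 --b--> 1
1 --a--> 0
0 --a--> 1

1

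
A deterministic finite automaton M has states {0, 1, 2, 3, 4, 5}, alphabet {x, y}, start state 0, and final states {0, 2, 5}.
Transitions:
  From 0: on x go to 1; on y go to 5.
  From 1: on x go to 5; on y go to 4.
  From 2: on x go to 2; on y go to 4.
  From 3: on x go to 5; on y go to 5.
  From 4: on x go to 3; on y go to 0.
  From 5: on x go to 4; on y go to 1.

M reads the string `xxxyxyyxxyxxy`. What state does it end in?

0 --x--> 1
1 --x--> 5
5 --x--> 4
4 --y--> 0
0 --x--> 1
1 --y--> 4
4 --y--> 0
0 --x--> 1
1 --x--> 5
5 --y--> 1
1 --x--> 5
5 --x--> 4
4 --y--> 0

0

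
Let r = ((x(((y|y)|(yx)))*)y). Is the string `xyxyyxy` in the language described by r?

yes

Split as xyxyyx·y: (x(((y|y)|(yx)))*) matches xyxyyx and y matches y.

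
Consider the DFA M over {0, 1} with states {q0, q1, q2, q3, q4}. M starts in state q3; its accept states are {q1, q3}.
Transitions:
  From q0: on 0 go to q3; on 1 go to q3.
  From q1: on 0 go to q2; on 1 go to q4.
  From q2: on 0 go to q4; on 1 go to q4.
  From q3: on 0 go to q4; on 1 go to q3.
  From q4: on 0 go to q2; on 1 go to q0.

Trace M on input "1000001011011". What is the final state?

q3 --1--> q3
q3 --0--> q4
q4 --0--> q2
q2 --0--> q4
q4 --0--> q2
q2 --0--> q4
q4 --1--> q0
q0 --0--> q3
q3 --1--> q3
q3 --1--> q3
q3 --0--> q4
q4 --1--> q0
q0 --1--> q3

q3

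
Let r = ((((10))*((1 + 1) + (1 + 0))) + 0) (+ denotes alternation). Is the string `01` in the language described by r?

no

Neither (((10))*((1+1)+(1+0))) nor 0 matches 01.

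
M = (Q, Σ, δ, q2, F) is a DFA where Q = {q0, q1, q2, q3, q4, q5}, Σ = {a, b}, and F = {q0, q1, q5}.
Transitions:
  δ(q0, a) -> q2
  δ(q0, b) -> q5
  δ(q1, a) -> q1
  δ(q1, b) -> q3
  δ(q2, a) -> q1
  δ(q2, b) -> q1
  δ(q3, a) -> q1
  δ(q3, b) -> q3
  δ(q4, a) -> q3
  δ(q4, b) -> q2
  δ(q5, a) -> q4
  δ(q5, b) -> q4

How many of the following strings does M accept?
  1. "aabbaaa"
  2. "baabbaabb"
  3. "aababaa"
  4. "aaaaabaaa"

"aabbaaa": accepted
"baabbaabb": rejected
"aababaa": accepted
"aaaaabaaa": accepted

3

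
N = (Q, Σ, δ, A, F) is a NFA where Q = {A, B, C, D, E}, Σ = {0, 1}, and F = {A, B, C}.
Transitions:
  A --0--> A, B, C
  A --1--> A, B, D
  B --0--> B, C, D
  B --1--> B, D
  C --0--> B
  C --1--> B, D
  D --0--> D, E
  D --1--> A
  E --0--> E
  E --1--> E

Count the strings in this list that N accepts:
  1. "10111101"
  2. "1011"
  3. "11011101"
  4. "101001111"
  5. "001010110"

5

"10111101": accepted
"1011": accepted
"11011101": accepted
"101001111": accepted
"001010110": accepted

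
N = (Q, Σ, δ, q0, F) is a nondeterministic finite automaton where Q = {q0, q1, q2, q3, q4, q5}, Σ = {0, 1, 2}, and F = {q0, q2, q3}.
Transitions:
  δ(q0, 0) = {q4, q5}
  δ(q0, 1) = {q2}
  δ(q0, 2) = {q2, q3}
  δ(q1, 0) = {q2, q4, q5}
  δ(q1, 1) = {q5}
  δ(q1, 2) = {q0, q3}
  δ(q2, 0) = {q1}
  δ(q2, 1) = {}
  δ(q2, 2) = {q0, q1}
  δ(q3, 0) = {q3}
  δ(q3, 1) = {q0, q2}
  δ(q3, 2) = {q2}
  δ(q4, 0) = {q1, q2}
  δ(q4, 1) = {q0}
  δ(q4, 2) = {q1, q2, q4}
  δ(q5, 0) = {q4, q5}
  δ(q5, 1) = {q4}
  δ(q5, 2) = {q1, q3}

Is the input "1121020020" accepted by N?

rejected

Start: {q0}
read 1: {q2}
read 1: {}
The reachable set is empty and stays empty for the remaining 8 symbols.
Reachable ∩ accepting = {} — empty.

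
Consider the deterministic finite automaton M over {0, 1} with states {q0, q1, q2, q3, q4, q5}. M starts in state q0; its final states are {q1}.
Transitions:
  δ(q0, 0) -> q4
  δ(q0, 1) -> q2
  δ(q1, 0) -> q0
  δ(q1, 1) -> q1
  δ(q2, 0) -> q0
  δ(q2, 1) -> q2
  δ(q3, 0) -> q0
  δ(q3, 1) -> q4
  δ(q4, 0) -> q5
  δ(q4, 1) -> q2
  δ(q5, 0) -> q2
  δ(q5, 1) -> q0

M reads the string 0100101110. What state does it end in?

q0 --0--> q4
q4 --1--> q2
q2 --0--> q0
q0 --0--> q4
q4 --1--> q2
q2 --0--> q0
q0 --1--> q2
q2 --1--> q2
q2 --1--> q2
q2 --0--> q0

q0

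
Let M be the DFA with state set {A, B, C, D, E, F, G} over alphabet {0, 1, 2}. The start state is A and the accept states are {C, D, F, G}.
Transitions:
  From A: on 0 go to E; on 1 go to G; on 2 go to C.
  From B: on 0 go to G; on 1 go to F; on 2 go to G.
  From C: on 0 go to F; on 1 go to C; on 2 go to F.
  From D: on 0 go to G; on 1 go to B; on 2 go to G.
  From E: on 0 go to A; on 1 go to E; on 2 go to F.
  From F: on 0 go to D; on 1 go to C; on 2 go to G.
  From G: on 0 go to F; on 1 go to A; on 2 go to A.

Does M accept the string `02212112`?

A --0--> E
E --2--> F
F --2--> G
G --1--> A
A --2--> C
C --1--> C
C --1--> C
C --2--> F
End in state F, which is an accepting state.

accepted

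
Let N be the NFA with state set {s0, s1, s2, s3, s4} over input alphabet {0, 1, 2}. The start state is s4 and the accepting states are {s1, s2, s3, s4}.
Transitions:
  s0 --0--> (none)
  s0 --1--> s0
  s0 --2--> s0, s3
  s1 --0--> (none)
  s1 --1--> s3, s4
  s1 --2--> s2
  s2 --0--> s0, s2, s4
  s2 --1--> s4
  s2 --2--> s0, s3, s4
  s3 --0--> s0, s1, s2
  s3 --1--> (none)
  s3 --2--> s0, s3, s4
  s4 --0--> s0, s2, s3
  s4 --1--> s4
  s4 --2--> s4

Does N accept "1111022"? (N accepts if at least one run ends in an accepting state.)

Start: {s4}
read 1: {s4}
read 1: {s4}
read 1: {s4}
read 1: {s4}
read 0: {s0, s2, s3}
read 2: {s0, s3, s4}
read 2: {s0, s3, s4}
Reachable ∩ accepting = {s3, s4} — nonempty.

accepted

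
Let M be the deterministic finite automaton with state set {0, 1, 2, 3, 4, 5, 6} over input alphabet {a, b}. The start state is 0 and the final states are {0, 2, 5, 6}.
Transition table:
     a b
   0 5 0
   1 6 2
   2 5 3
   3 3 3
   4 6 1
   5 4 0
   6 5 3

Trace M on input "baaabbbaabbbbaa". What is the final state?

0 --b--> 0
0 --a--> 5
5 --a--> 4
4 --a--> 6
6 --b--> 3
3 --b--> 3
3 --b--> 3
3 --a--> 3
3 --a--> 3
3 --b--> 3
3 --b--> 3
3 --b--> 3
3 --b--> 3
3 --a--> 3
3 --a--> 3

3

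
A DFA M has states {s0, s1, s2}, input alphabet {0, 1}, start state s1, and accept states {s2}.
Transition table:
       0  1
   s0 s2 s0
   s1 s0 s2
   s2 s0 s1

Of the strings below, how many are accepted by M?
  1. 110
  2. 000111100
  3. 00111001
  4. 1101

0

110: rejected
000111100: rejected
00111001: rejected
1101: rejected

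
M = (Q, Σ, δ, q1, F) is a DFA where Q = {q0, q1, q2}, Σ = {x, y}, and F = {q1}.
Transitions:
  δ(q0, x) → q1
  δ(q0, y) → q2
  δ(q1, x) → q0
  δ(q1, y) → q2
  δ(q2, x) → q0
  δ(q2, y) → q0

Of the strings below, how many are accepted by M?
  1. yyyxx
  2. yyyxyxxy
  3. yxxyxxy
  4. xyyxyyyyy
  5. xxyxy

yyyxx: accepted
yyyxyxxy: rejected
yxxyxxy: rejected
xyyxyyyyy: rejected
xxyxy: rejected

1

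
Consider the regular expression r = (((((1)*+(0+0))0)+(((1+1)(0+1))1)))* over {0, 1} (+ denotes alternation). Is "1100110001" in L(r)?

no

1100110001 cannot be split into zero or more pieces each matching ((((1)*+(0+0))0)+(((1+1)(0+1))1)).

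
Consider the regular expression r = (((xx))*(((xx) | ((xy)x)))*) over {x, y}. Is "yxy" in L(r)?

no

No split of yxy into u·v has ((xx))* matching u and (((xx)|((xy)x)))* matching v.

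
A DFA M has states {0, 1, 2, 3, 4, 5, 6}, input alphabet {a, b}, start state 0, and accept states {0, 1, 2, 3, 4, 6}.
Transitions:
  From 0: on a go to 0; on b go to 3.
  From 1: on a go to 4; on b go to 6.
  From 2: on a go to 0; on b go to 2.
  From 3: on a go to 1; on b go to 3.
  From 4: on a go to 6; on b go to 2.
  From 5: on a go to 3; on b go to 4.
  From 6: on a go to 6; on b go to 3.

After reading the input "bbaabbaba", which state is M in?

0 --b--> 3
3 --b--> 3
3 --a--> 1
1 --a--> 4
4 --b--> 2
2 --b--> 2
2 --a--> 0
0 --b--> 3
3 --a--> 1

1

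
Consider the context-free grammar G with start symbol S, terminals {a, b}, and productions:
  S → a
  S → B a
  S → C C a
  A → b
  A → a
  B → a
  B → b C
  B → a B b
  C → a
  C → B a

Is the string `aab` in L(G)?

no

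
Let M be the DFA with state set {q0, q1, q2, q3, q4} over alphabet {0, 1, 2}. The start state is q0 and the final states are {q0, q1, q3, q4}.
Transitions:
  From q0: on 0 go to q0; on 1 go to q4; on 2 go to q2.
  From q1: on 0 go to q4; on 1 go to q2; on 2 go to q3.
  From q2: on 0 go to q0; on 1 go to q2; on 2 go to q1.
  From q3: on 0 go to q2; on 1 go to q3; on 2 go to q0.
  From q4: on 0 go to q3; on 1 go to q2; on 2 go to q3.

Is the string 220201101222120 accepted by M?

accepted

q0 --2--> q2
q2 --2--> q1
q1 --0--> q4
q4 --2--> q3
q3 --0--> q2
q2 --1--> q2
q2 --1--> q2
q2 --0--> q0
q0 --1--> q4
q4 --2--> q3
q3 --2--> q0
q0 --2--> q2
q2 --1--> q2
q2 --2--> q1
q1 --0--> q4
End in state q4, which is an accepting state.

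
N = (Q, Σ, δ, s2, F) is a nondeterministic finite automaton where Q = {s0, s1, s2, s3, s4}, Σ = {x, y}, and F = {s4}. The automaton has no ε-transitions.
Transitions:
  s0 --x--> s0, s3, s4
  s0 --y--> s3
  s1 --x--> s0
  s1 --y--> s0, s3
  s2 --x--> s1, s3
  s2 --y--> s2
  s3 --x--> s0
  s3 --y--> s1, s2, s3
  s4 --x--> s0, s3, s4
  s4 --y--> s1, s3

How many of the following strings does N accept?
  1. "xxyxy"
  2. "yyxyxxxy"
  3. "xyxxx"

"xxyxy": rejected
"yyxyxxxy": rejected
"xyxxx": accepted

1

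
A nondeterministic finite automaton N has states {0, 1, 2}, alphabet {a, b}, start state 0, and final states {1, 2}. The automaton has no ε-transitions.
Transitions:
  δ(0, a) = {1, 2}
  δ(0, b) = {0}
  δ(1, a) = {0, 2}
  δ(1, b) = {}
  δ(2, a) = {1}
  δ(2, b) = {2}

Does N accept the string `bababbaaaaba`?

Start: {0}
read b: {0}
read a: {1, 2}
read b: {2}
read a: {1}
read b: {}
The reachable set is empty and stays empty for the remaining 7 symbols.
Reachable ∩ accepting = {} — empty.

rejected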